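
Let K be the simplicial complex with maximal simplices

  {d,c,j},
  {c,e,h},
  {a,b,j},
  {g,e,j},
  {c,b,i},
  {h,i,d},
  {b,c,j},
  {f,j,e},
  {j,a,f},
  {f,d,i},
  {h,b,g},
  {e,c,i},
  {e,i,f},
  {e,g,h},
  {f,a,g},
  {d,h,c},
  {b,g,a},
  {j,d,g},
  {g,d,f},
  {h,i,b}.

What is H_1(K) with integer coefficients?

Take the total order a < b < c < d < e < f < g < h < i < j on the vertex set. Then K (dimension 2) consists of the simplices:

  0-simplices (10): a, b, c, d, e, f, g, h, i, j
  1-simplices (30): ab, af, ag, aj, bc, bg, bh, bi, bj, cd, ce, ch, ci, cj, df, dg, dh, di, dj, ef, eg, eh, ei, ej, fg, fi, fj, gh, gj, hi
  2-simplices (20): abg, abj, afg, afj, bci, bcj, bgh, bhi, cdh, cdj, ceh, cei, dfg, dfi, dgj, dhi, efi, efj, egh, egj

giving chain groups C_0 ≅ Z^10, C_1 ≅ Z^30, C_2 ≅ Z^20.

Boundary ∂_1: C_1 → C_0 sends each edge [p,q] (with p < q) to q − p. For instance
  ∂ce = e − c.
The resulting 10×30 matrix has rank 9, and its Smith normal form has invariant factors (1,1,1,1,1,1,1,1,1).

∂_2: C_2 → C_1 sends each 2-simplex [p,q,r] to [q,r] − [p,r] + [p,q]. For instance
  ∂abj = bj − aj + ab,
  ∂dfi = fi − di + df.
This gives a 30×20 integer matrix of rank 20; reducing to Smith normal form yields diagonal entries (1,1,1,1,1,1,1,1,1,1,1,1,1,1,1,1,1,1,1,2).

From H_k ≅ ker(∂_k) / im(∂_{k+1}) we obtain:

  H_1: rank ker ∂_1 − rank ∂_2 = (30 − 9) − 20 = 1, and ∂_2 has invariant factor 2 > 1, so H_1 = Z × Z/2.

(K is a triangulation of the Klein bottle.)

H_1 = Z × Z/2.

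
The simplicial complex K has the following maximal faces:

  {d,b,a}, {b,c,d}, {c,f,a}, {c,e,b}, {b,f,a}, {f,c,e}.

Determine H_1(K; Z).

H_1 = Z.

We work with the vertex ordering a < b < c < d < e < f. The simplices of K, each written with vertices in increasing order, are:

  0-simplices (6): a, b, c, d, e, f
  1-simplices (12): ab, ac, ad, af, bc, bd, be, bf, cd, ce, cf, ef
  2-simplices (6): abd, abf, acf, bcd, bce, cef

so the chain groups are C_0 ≅ Z^6, C_1 ≅ Z^12, C_2 ≅ Z^6.

Boundary ∂_1: C_1 → C_0 sends each edge [p,q] (with p < q) to q − p. For instance
  ∂ab = b − a.
This gives a 6×12 integer matrix of rank 5; reducing to Smith normal form yields diagonal entries (1,1,1,1,1).

∂_2: C_2 → C_1 acts by ∂[p,q,r] = [q,r] − [p,r] + [p,q]. For instance
  ∂acf = cf − af + ac,
  ∂abd = bd − ad + ab.
As a 12×6 matrix over Z this has rank 6, with invariant factors (1,1,1,1,1,1).

Reading off H_k = ker ∂_k / im ∂_{k+1}:

  H_1: rank ker ∂_1 − rank ∂_2 = (12 − 5) − 6 = 1, and the invariant factors of ∂_2 are all 1, so H_1 ≅ Z.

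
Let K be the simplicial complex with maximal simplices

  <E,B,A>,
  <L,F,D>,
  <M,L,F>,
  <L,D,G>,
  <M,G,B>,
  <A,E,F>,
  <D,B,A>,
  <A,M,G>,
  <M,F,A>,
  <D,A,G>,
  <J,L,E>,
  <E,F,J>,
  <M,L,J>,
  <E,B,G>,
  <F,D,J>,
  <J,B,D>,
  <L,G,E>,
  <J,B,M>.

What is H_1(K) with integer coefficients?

H_1 = Z ⊕ Z_2.

Fix the vertex order A < B < D < E < F < G < J < L < M and write every simplex with vertices in increasing order. Then dim K = 2 and the simplices of K are:

  0-simplices (9): A, B, D, E, F, G, J, L, M
  1-simplices (27): AB, AD, AE, AF, AG, AM, BD, BE, BG, BJ, BM, DF, DG, DJ, DL, EF, EG, EJ, EL, FJ, FL, FM, GL, GM, JL, JM, LM
  2-simplices (18): ABD, ABE, ADG, AEF, AFM, AGM, BDJ, BEG, BGM, BJM, DFJ, DFL, DGL, EFJ, EGL, EJL, FLM, JLM

Hence C_0 ≅ Z^9, C_1 ≅ Z^27, C_2 ≅ Z^18.

Boundary ∂_1: C_1 → C_0 sends each edge [p,q] (with p < q) to q − p.
The resulting 9×27 matrix has rank 8, and its Smith normal form has invariant factors (1,1,1,1,1,1,1,1).

∂_2: C_2 → C_1 sends each 2-simplex [p,q,r] to [q,r] − [p,r] + [p,q]. For instance
  ∂EJL = JL − EL + EJ,
  ∂BEG = EG − BG + BE.
As a 27×18 matrix over Z this has rank 18, with invariant factors (1,1,1,1,1,1,1,1,1,1,1,1,1,1,1,1,1,2).

From H_k ≅ ker(∂_k) / im(∂_{k+1}) we obtain:

  H_1: rank ker ∂_1 − rank ∂_2 = (27 − 8) − 18 = 1, and ∂_2 has invariant factor 2 > 1, so H_1 ≅ Z ⊕ Z_2.

(K is a triangulation of the Klein bottle.)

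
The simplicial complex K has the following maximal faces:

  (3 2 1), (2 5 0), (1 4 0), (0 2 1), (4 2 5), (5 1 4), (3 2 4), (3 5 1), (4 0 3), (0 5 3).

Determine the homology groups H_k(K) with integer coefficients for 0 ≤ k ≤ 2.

H_0 = Z,  H_1 = Z/2,  H_2 = 0.

We work with the vertex ordering 0 < 1 < 2 < 3 < 4 < 5. The simplices of K, each written with vertices in increasing order, are:

  0-simplices (6): [0], [1], [2], [3], [4], [5]
  1-simplices (15): [0,1], [0,2], [0,3], [0,4], [0,5], [1,2], [1,3], [1,4], [1,5], [2,3], [2,4], [2,5], [3,4], [3,5], [4,5]
  2-simplices (10): [0,1,2], [0,1,4], [0,2,5], [0,3,4], [0,3,5], [1,2,3], [1,3,5], [1,4,5], [2,3,4], [2,4,5]

Hence C_0 ≅ Z^6, C_1 ≅ Z^15, C_2 ≅ Z^10.

Boundary ∂_1: C_1 → C_0 sends each edge [p,q] (with p < q) to q − p.
The resulting 6×15 matrix has rank 5, and its Smith normal form has invariant factors (1,1,1,1,1).

Boundary ∂_2: C_2 → C_1 sends each 2-simplex [p,q,r] to [q,r] − [p,r] + [p,q]. For instance
  ∂[1,3,5] = [3,5] − [1,5] + [1,3],
  ∂[1,2,3] = [2,3] − [1,3] + [1,2].
As a 15×10 matrix over Z this has rank 10, with invariant factors (1,1,1,1,1,1,1,1,1,2).

Now H_k = ker ∂_k / im ∂_{k+1}, so:

  H_0: rank C_0 − rank ∂_1 = 6 − 5 = 1, and the invariant factors of ∂_1 are all 1, so H_0 ≅ Z.
  H_1: rank ker ∂_1 − rank ∂_2 = (15 − 5) − 10 = 0, and ∂_2 has invariant factor 2 > 1, so H_1 ≅ Z/2.
  H_2: rank ker ∂_2 − rank ∂_3 = (10 − 10) − 0 = 0, and there is no ∂_3, so H_2 ≅ 0.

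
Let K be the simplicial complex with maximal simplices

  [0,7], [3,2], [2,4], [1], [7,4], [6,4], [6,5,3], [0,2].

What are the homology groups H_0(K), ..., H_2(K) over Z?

K has 8 vertices, 9 edges, 1 triangle.
rank ∂_0 = 0, rank ∂_1 = 6 ⇒ b_0 = 8 − 0 − 6 = 2; all invariant factors of ∂_1 are 1 so no torsion. So H_0 ≅ Z^2.
rank ∂_1 = 6, rank ∂_2 = 1 ⇒ b_1 = 9 − 6 − 1 = 2; all invariant factors of ∂_2 are 1 so no torsion. So H_1 ≅ Z^2.
rank ∂_2 = 1, rank ∂_3 = 0 ⇒ b_2 = 1 − 1 − 0 = 0. So H_2 ≅ 0.

H_0 = Z^2,  H_1 = Z^2,  H_2 = 0.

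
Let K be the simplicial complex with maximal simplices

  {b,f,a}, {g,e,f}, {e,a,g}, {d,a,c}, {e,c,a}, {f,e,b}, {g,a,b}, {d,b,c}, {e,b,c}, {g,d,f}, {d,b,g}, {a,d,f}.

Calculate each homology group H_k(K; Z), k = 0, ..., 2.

H_0 ≅ Z,  H_1 ≅ Z/2Z,  H_2 = 0.

We work with the vertex ordering a < b < c < d < e < f < g. The simplices of K, each written with vertices in increasing order, are:

  0-simplices (7): a, b, c, d, e, f, g
  1-simplices (18): ab, ac, ad, ae, af, ag, bc, bd, be, bf, bg, cd, ce, df, dg, ef, eg, fg
  2-simplices (12): abf, abg, acd, ace, adf, aeg, bcd, bce, bdg, bef, dfg, efg

so the chain groups are C_0 ≅ Z^7, C_1 ≅ Z^18, C_2 ≅ Z^12.

Boundary ∂_1: C_1 → C_0 is given by ∂[p,q] = [q] − [p].
This gives a 7×18 integer matrix of rank 6; reducing to Smith normal form yields diagonal entries (1,1,1,1,1,1).

Boundary ∂_2: C_2 → C_1 maps a triangle to the signed sum of its edges. For instance
  ∂adf = df − af + ad,
  ∂bcd = cd − bd + bc.
The 18×12 boundary matrix has rank 12 and Smith normal form diag(1,1,1,1,1,1,1,1,1,1,1,2).

Reading off H_k = ker ∂_k / im ∂_{k+1}:

  H_0: rank C_0 − rank ∂_1 = 7 − 6 = 1, and the invariant factors of ∂_1 are all 1, so H_0 ≅ Z.
  H_1: rank ker ∂_1 − rank ∂_2 = (18 − 6) − 12 = 0, and ∂_2 has invariant factor 2 > 1, so H_1 ≅ Z/2Z.
  H_2: rank ker ∂_2 − rank ∂_3 = (12 − 12) − 0 = 0, and there is no ∂_3, so H_2 ≅ 0.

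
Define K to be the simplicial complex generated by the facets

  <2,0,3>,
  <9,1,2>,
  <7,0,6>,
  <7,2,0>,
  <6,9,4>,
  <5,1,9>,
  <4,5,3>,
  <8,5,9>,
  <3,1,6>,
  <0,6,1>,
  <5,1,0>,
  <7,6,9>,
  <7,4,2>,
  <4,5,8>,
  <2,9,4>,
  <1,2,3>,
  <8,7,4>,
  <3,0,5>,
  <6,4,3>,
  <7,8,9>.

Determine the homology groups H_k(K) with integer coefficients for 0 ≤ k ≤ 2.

H_0 ≅ Z,  H_1 ≅ Z × Z/2,  H_2 = 0.

Order the vertices as 0 < 1 < 2 < 3 < 4 < 5 < 6 < 7 < 8 < 9. Listing each simplex with vertices in this order, K has dimension 2 with simplices:

  0-simplices (10): [0], [1], [2], [3], [4], [5], [6], [7], [8], [9]
  1-simplices (30): (30 of them)
  2-simplices (20): (20 of them)

Hence C_0 ≅ Z^10, C_1 ≅ Z^30, C_2 ≅ Z^20.

The boundary map ∂_1: C_1 → C_0 is given by ∂[p,q] = [q] − [p].
The resulting 10×30 matrix has rank 9, and its Smith normal form has invariant factors (1,1,1,1,1,1,1,1,1).

Boundary ∂_2: C_2 → C_1 sends each 2-simplex [p,q,r] to [q,r] − [p,r] + [p,q]. For instance
  ∂[0,1,6] = [1,6] − [0,6] + [0,1],
  ∂[0,2,7] = [2,7] − [0,7] + [0,2].
The resulting 30×20 matrix has rank 20, and its Smith normal form has invariant factors (1,1,1,1,1,1,1,1,1,1,1,1,1,1,1,1,1,1,1,2).

Computing H_k = (kernel of ∂_k) / (image of ∂_{k+1}):

  H_0: rank C_0 − rank ∂_1 = 10 − 9 = 1, and the invariant factors of ∂_1 are all 1, so H_0 ≅ Z.
  H_1: rank ker ∂_1 − rank ∂_2 = (30 − 9) − 20 = 1, and ∂_2 has invariant factor 2 > 1, so H_1 ≅ Z × Z/2.
  H_2: rank ker ∂_2 − rank ∂_3 = (20 − 20) − 0 = 0, and there is no ∂_3, so H_2 ≅ 0.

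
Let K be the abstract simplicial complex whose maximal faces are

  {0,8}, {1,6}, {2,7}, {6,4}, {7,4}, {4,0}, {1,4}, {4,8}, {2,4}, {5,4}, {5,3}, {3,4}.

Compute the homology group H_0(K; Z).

H_0 ≅ Z.

K has 9 vertices, 12 edges.
rank ∂_0 = 0, rank ∂_1 = 8 ⇒ b_0 = 9 − 0 − 8 = 1; all invariant factors of ∂_1 are 1 so no torsion. So H_0 = Z.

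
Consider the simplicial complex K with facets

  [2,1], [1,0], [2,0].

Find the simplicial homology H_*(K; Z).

Fix the vertex order 0 < 1 < 2 and write every simplex with vertices in increasing order. Then dim K = 1 and the simplices of K are:

  0-simplices (3): [0], [1], [2]
  1-simplices (3): [0,1], [0,2], [1,2]

giving chain groups C_0 ≅ Z^3, C_1 ≅ Z^3.

Boundary ∂_1: C_1 → C_0 sends each edge [p,q] (with p < q) to q − p. For instance
  ∂[1,2] = [2] − [1].
This gives a 3×3 integer matrix of rank 2; reducing to Smith normal form yields diagonal entries (1,1).

From H_k ≅ ker(∂_k) / im(∂_{k+1}) we obtain:

  H_0: rank C_0 − rank ∂_1 = 3 − 2 = 1, and the invariant factors of ∂_1 are all 1, so H_0 ≅ Z.
  H_1: rank ker ∂_1 − rank ∂_2 = (3 − 2) − 0 = 1, and there is no ∂_2, so H_1 ≅ Z.

H_0 = Z,  H_1 = Z.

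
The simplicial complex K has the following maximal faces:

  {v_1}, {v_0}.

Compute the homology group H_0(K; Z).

H_0 = Z^2.

Fix the vertex order v_0 < v_1 and write every simplex with vertices in increasing order. Then dim K = 0 and the simplices of K are:

  0-simplices (2): [v_0], [v_1]

Hence C_0 ≅ Z^2.

From H_k ≅ ker(∂_k) / im(∂_{k+1}) we obtain:

  H_0: rank C_0 − rank ∂_1 = 2 − 0 = 2, and there is no ∂_1, so H_0 ≅ Z^2.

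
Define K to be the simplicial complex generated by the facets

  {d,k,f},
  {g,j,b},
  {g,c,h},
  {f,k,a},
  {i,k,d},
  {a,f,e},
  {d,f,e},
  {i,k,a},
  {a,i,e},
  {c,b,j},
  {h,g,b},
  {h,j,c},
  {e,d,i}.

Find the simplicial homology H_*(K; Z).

Order the vertices as a < b < c < d < e < f < g < h < i < j < k. Listing each simplex with vertices in this order, K has dimension 2 with simplices:

  0-simplices (11): a, b, c, d, e, f, g, h, i, j, k
  1-simplices (22): ae, af, ai, ak, bc, bg, bh, bj, cg, ch, cj, de, df, di, dk, ef, ei, fk, gh, gj, hj, ik
  2-simplices (13): aef, aei, afk, aik, bcj, bgh, bgj, cgh, chj, def, dei, dfk, dik

giving chain groups C_0 ≅ Z^11, C_1 ≅ Z^22, C_2 ≅ Z^13.

The boundary map ∂_1: C_1 → C_0 maps an edge to its endpoints' difference, ∂[p,q] = q − p. For instance
  ∂af = f − a.
The 11×22 boundary matrix has rank 9 and Smith normal form diag(1,1,1,1,1,1,1,1,1).

∂_2: C_2 → C_1 sends each 2-simplex [p,q,r] to [q,r] − [p,r] + [p,q]. For instance
  ∂bcj = cj − bj + bc,
  ∂dik = ik − dk + di.
The 22×13 boundary matrix has rank 12 and Smith normal form diag(1,1,1,1,1,1,1,1,1,1,1,1).

Computing H_k = (kernel of ∂_k) / (image of ∂_{k+1}):

  H_0: rank C_0 − rank ∂_1 = 11 − 9 = 2, and the invariant factors of ∂_1 are all 1, so H_0 ≅ Z^2.
  H_1: rank ker ∂_1 − rank ∂_2 = (22 − 9) − 12 = 1, and the invariant factors of ∂_2 are all 1, so H_1 ≅ Z.
  H_2: rank ker ∂_2 − rank ∂_3 = (13 − 12) − 0 = 1, and there is no ∂_3, so H_2 ≅ Z.

As a check, the Euler characteristic is 11 − 22 + 13 = 2, which agrees with 2 − 1 + 1 = 2.

H_0 = Z^2,  H_1 = Z,  H_2 = Z.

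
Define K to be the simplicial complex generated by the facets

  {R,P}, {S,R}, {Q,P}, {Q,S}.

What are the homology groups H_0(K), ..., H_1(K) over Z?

Order the vertices as P < Q < R < S. Listing each simplex with vertices in this order, K has dimension 1 with simplices:

  0-simplices (4): P, Q, R, S
  1-simplices (4): PQ, PR, QS, RS

Hence C_0 ≅ Z^4, C_1 ≅ Z^4.

The boundary map ∂_1: C_1 → C_0 is given by ∂[p,q] = [q] − [p]. For instance
  ∂RS = S − R.
As a 4×4 matrix over Z this has rank 3, with invariant factors (1,1,1).

From H_k ≅ ker(∂_k) / im(∂_{k+1}) we obtain:

  H_0: rank C_0 − rank ∂_1 = 4 − 3 = 1, and the invariant factors of ∂_1 are all 1, so H_0 ≅ Z.
  H_1: rank ker ∂_1 − rank ∂_2 = (4 − 3) − 0 = 1, and there is no ∂_2, so H_1 ≅ Z.

(K is a triangulation of the circle S^1.)

H_0 = Z,  H_1 = Z.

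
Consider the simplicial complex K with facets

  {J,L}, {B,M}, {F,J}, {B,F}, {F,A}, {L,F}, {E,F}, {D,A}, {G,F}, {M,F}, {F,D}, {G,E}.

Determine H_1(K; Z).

H_1 = Z^4.

Take the total order A < B < D < E < F < G < J < L < M on the vertex set. Then K (dimension 1) consists of the simplices:

  0-simplices (9): A, B, D, E, F, G, J, L, M
  1-simplices (12): AD, AF, BF, BM, DF, EF, EG, FG, FJ, FL, FM, JL

giving chain groups C_0 ≅ Z^9, C_1 ≅ Z^12.

Boundary ∂_1: C_1 → C_0 sends each edge [p,q] (with p < q) to q − p. For instance
  ∂BF = F − B.
As a 9×12 matrix over Z this has rank 8, with invariant factors (1,1,1,1,1,1,1,1).

Now H_k = ker ∂_k / im ∂_{k+1}, so:

  H_1: rank ker ∂_1 − rank ∂_2 = (12 − 8) − 0 = 4, and there is no ∂_2, so H_1 ≅ Z^4.

(K is a triangulation of a wedge of 4 circles.)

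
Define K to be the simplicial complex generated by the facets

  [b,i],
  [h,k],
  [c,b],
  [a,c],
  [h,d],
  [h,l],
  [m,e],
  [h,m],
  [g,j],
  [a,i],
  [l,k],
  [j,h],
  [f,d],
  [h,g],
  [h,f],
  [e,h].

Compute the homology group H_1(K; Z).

H_1 ≅ Z^5.

Fix the vertex order a < b < c < d < e < f < g < h < i < j < k < l < m and write every simplex with vertices in increasing order. Then dim K = 1 and the simplices of K are:

  0-simplices (13): a, b, c, d, e, f, g, h, i, j, k, l, m
  1-simplices (16): ac, ai, bc, bi, df, dh, eh, em, fh, gh, gj, hj, hk, hl, hm, kl

so the chain groups are C_0 ≅ Z^13, C_1 ≅ Z^16.

∂_1: C_1 → C_0 is given by ∂[p,q] = [q] − [p].
The 13×16 boundary matrix has rank 11 and Smith normal form diag(1,1,1,1,1,1,1,1,1,1,1).

Computing H_k = (kernel of ∂_k) / (image of ∂_{k+1}):

  H_1: rank ker ∂_1 − rank ∂_2 = (16 − 11) − 0 = 5, and there is no ∂_2, so H_1 ≅ Z^5.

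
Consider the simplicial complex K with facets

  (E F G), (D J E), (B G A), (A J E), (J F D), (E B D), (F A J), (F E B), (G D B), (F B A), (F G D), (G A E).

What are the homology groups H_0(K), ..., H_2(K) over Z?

H_0 = Z,  H_1 = Z/2,  H_2 = 0.

Fix the vertex order A < B < D < E < F < G < J and write every simplex with vertices in increasing order. Then dim K = 2 and the simplices of K are:

  0-simplices (7): A, B, D, E, F, G, J
  1-simplices (18): AB, AE, AF, AG, AJ, BD, BE, BF, BG, DE, DF, DG, DJ, EF, EG, EJ, FG, FJ
  2-simplices (12): ABF, ABG, AEG, AEJ, AFJ, BDE, BDG, BEF, DEJ, DFG, DFJ, EFG

giving chain groups C_0 ≅ Z^7, C_1 ≅ Z^18, C_2 ≅ Z^12.

∂_1: C_1 → C_0 maps an edge to its endpoints' difference, ∂[p,q] = q − p. For instance
  ∂AG = G − A.
As a 7×18 matrix over Z this has rank 6, with invariant factors (1,1,1,1,1,1).

Boundary ∂_2: C_2 → C_1 maps a triangle to the signed sum of its edges. For instance
  ∂BEF = EF − BF + BE,
  ∂ABF = BF − AF + AB.
As a 18×12 matrix over Z this has rank 12, with invariant factors (1,1,1,1,1,1,1,1,1,1,1,2).

From H_k ≅ ker(∂_k) / im(∂_{k+1}) we obtain:

  H_0: rank C_0 − rank ∂_1 = 7 − 6 = 1, and the invariant factors of ∂_1 are all 1, so H_0 = Z.
  H_1: rank ker ∂_1 − rank ∂_2 = (18 − 6) − 12 = 0, and ∂_2 has invariant factor 2 > 1, so H_1 = Z/2.
  H_2: rank ker ∂_2 − rank ∂_3 = (12 − 12) − 0 = 0, and there is no ∂_3, so H_2 = 0.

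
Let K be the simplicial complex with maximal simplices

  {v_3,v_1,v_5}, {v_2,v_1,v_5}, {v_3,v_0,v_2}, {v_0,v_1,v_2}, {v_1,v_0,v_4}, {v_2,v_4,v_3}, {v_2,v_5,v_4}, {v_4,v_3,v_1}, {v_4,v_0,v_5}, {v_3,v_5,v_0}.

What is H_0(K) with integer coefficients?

K has 6 vertices, 15 edges, 10 triangles.
rank ∂_0 = 0, rank ∂_1 = 5 ⇒ b_0 = 6 − 0 − 5 = 1; all invariant factors of ∂_1 are 1 so no torsion. So H_0 ≅ Z.

H_0 ≅ Z.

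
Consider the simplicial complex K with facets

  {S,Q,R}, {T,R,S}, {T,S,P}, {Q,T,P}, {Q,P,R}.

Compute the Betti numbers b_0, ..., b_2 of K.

We work with the vertex ordering P < Q < R < S < T. The simplices of K, each written with vertices in increasing order, are:

  0-simplices (5): P, Q, R, S, T
  1-simplices (10): PQ, PR, PS, PT, QR, QS, QT, RS, RT, ST
  2-simplices (5): PQR, PQT, PST, QRS, RST

giving chain groups C_0 ≅ Z^5, C_1 ≅ Z^10, C_2 ≅ Z^5.

Boundary ∂_1: C_1 → C_0 is given by ∂[p,q] = [q] − [p].
As a 5×10 matrix over Z this has rank 4, with invariant factors (1,1,1,1).

∂_2: C_2 → C_1 maps a triangle to the signed sum of its edges. For instance
  ∂RST = ST − RT + RS,
  ∂QRS = RS − QS + QR.
This gives a 10×5 integer matrix of rank 5; reducing to Smith normal form yields diagonal entries (1,1,1,1,1).

Now H_k = ker ∂_k / im ∂_{k+1}, so:

  H_0: rank C_0 − rank ∂_1 = 5 − 4 = 1, and the invariant factors of ∂_1 are all 1, so H_0 ≅ Z.
  H_1: rank ker ∂_1 − rank ∂_2 = (10 − 4) − 5 = 1, and the invariant factors of ∂_2 are all 1, so H_1 ≅ Z.
  H_2: rank ker ∂_2 − rank ∂_3 = (5 − 5) − 0 = 0, and there is no ∂_3, so H_2 ≅ 0.

As a check, the Euler characteristic is 5 − 10 + 5 = 0, which agrees with 1 − 1 + 0 = 0.
(K is a triangulation of the Möbius band.)

Hence the Betti numbers are b_0 = 1, b_1 = 1, b_2 = 0.

b_0 = 1, b_1 = 1, b_2 = 0.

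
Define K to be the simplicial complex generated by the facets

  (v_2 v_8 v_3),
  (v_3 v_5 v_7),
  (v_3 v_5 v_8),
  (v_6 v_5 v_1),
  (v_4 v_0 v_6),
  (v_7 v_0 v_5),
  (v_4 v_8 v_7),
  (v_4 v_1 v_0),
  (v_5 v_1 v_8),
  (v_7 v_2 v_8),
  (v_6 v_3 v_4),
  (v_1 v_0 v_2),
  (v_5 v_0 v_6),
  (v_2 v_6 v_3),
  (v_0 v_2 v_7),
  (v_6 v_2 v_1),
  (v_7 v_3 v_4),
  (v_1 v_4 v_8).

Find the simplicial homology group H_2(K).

H_2 ≅ 0.

We work with the vertex ordering v_0 < v_1 < v_2 < v_3 < v_4 < v_5 < v_6 < v_7 < v_8. The simplices of K, each written with vertices in increasing order, are:

  0-simplices (9): [v_0], [v_1], [v_2], [v_3], [v_4], [v_5], [v_6], [v_7], [v_8]
  1-simplices (27): (27 of them)
  2-simplices (18): (18 of them)

so the chain groups are C_0 ≅ Z^9, C_1 ≅ Z^27, C_2 ≅ Z^18.

Boundary ∂_1: C_1 → C_0 maps an edge to its endpoints' difference, ∂[p,q] = q − p. For instance
  ∂[v_2,v_6] = [v_6] − [v_2].
The resulting 9×27 matrix has rank 8, and its Smith normal form has invariant factors (1,1,1,1,1,1,1,1).

Boundary ∂_2: C_2 → C_1 acts by ∂[p,q,r] = [q,r] − [p,r] + [p,q]. For instance
  ∂[v_2,v_7,v_8] = [v_7,v_8] − [v_2,v_8] + [v_2,v_7],
  ∂[v_1,v_2,v_6] = [v_2,v_6] − [v_1,v_6] + [v_1,v_2].
The 27×18 boundary matrix has rank 18 and Smith normal form diag(1,1,1,1,1,1,1,1,1,1,1,1,1,1,1,1,1,2).

Reading off H_k = ker ∂_k / im ∂_{k+1}:

  H_2: rank ker ∂_2 − rank ∂_3 = (18 − 18) − 0 = 0, and there is no ∂_3, so H_2 = 0.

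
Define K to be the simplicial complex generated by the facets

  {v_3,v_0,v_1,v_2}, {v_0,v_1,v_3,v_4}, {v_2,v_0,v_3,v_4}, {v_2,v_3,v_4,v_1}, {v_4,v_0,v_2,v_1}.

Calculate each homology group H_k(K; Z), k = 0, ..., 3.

Take the total order v_0 < v_1 < v_2 < v_3 < v_4 on the vertex set. Then K (dimension 3) consists of the simplices:

  0-simplices (5): [v_0], [v_1], [v_2], [v_3], [v_4]
  1-simplices (10): [v_0,v_1], [v_0,v_2], [v_0,v_3], [v_0,v_4], [v_1,v_2], [v_1,v_3], [v_1,v_4], [v_2,v_3], [v_2,v_4], [v_3,v_4]
  2-simplices (10): [v_0,v_1,v_2], [v_0,v_1,v_3], [v_0,v_1,v_4], [v_0,v_2,v_3], [v_0,v_2,v_4], [v_0,v_3,v_4], [v_1,v_2,v_3], [v_1,v_2,v_4], [v_1,v_3,v_4], [v_2,v_3,v_4]
  3-simplices (5): [v_0,v_1,v_2,v_3], [v_0,v_1,v_2,v_4], [v_0,v_1,v_3,v_4], [v_0,v_2,v_3,v_4], [v_1,v_2,v_3,v_4]

giving chain groups C_0 ≅ Z^5, C_1 ≅ Z^10, C_2 ≅ Z^10, C_3 ≅ Z^5.

The boundary map ∂_1: C_1 → C_0 sends each edge [p,q] (with p < q) to q − p.
This gives a 5×10 integer matrix of rank 4; reducing to Smith normal form yields diagonal entries (1,1,1,1).

∂_2: C_2 → C_1 acts by ∂[p,q,r] = [q,r] − [p,r] + [p,q]. For instance
  ∂[v_0,v_2,v_4] = [v_2,v_4] − [v_0,v_4] + [v_0,v_2],
  ∂[v_1,v_2,v_4] = [v_2,v_4] − [v_1,v_4] + [v_1,v_2].
This gives a 10×10 integer matrix of rank 6; reducing to Smith normal form yields diagonal entries (1,1,1,1,1,1).

The boundary map ∂_3: C_3 → C_2 sends each 3-simplex σ to the alternating sum Σ_i (−1)^i (σ with its i-th vertex removed). For instance
  ∂[v_0,v_2,v_3,v_4] = [v_2,v_3,v_4] − [v_0,v_3,v_4] + [v_0,v_2,v_4] − [v_0,v_2,v_3],
  ∂[v_0,v_1,v_2,v_4] = [v_1,v_2,v_4] − [v_0,v_2,v_4] + [v_0,v_1,v_4] − [v_0,v_1,v_2].
This gives a 10×5 integer matrix of rank 4; reducing to Smith normal form yields diagonal entries (1,1,1,1).

From H_k ≅ ker(∂_k) / im(∂_{k+1}) we obtain:

  H_0: rank C_0 − rank ∂_1 = 5 − 4 = 1, and the invariant factors of ∂_1 are all 1, so H_0 ≅ Z.
  H_1: rank ker ∂_1 − rank ∂_2 = (10 − 4) − 6 = 0, and the invariant factors of ∂_2 are all 1, so H_1 ≅ 0.
  H_2: rank ker ∂_2 − rank ∂_3 = (10 − 6) − 4 = 0, and the invariant factors of ∂_3 are all 1, so H_2 ≅ 0.
  H_3: rank ker ∂_3 − rank ∂_4 = (5 − 4) − 0 = 1, and there is no ∂_4, so H_3 ≅ Z.

H_0 ≅ Z,  H_1 = 0,  H_2 = 0,  H_3 ≅ Z.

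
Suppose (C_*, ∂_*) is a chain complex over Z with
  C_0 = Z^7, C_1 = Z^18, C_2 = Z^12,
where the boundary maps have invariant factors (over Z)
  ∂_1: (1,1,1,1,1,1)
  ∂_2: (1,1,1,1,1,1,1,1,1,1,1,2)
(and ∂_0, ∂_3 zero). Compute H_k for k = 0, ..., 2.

H_0: b_0 = 7 − 0 − 6 = 1; torsion from ∂_1 factors > 1: none. So H_0 = Z.
H_1: b_1 = 18 − 6 − 12 = 0; torsion from ∂_2 factors > 1: [2]. So H_1 = Z/2.
H_2: b_2 = 12 − 12 − 0 = 0; torsion from ∂_3 factors > 1: none. So H_2 = 0.

H_0 = Z,  H_1 = Z/2,  H_2 = 0.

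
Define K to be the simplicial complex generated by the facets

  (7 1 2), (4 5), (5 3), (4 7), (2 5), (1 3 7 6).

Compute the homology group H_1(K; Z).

K has 7 vertices, 12 edges, 5 triangles, 1 3-simplex.
rank ∂_1 = 6, rank ∂_2 = 4 ⇒ b_1 = 12 − 6 − 4 = 2; all invariant factors of ∂_2 are 1 so no torsion. So H_1 ≅ Z^2.

H_1 = Z^2.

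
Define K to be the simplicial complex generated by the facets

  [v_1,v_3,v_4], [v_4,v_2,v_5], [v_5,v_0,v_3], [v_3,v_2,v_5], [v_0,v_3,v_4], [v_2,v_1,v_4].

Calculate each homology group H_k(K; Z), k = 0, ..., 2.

Fix the vertex order v_0 < v_1 < v_2 < v_3 < v_4 < v_5 and write every simplex with vertices in increasing order. Then dim K = 2 and the simplices of K are:

  0-simplices (6): [v_0], [v_1], [v_2], [v_3], [v_4], [v_5]
  1-simplices (12): [v_0,v_3], [v_0,v_4], [v_0,v_5], [v_1,v_2], [v_1,v_3], [v_1,v_4], [v_2,v_3], [v_2,v_4], [v_2,v_5], [v_3,v_4], [v_3,v_5], [v_4,v_5]
  2-simplices (6): [v_0,v_3,v_4], [v_0,v_3,v_5], [v_1,v_2,v_4], [v_1,v_3,v_4], [v_2,v_3,v_5], [v_2,v_4,v_5]

Hence C_0 ≅ Z^6, C_1 ≅ Z^12, C_2 ≅ Z^6.

The boundary map ∂_1: C_1 → C_0 sends each edge [p,q] (with p < q) to q − p.
As a 6×12 matrix over Z this has rank 5, with invariant factors (1,1,1,1,1).

The boundary map ∂_2: C_2 → C_1 acts by ∂[p,q,r] = [q,r] − [p,r] + [p,q]. For instance
  ∂[v_1,v_2,v_4] = [v_2,v_4] − [v_1,v_4] + [v_1,v_2],
  ∂[v_2,v_3,v_5] = [v_3,v_5] − [v_2,v_5] + [v_2,v_3].
The resulting 12×6 matrix has rank 6, and its Smith normal form has invariant factors (1,1,1,1,1,1).

Computing H_k = (kernel of ∂_k) / (image of ∂_{k+1}):

  H_0: rank C_0 − rank ∂_1 = 6 − 5 = 1, and the invariant factors of ∂_1 are all 1, so H_0 = Z.
  H_1: rank ker ∂_1 − rank ∂_2 = (12 − 5) − 6 = 1, and the invariant factors of ∂_2 are all 1, so H_1 = Z.
  H_2: rank ker ∂_2 − rank ∂_3 = (6 − 6) − 0 = 0, and there is no ∂_3, so H_2 = 0.

As a check, the Euler characteristic is 6 − 12 + 6 = 0, which agrees with 1 − 1 + 0 = 0.

H_0 ≅ Z,  H_1 ≅ Z,  H_2 = 0.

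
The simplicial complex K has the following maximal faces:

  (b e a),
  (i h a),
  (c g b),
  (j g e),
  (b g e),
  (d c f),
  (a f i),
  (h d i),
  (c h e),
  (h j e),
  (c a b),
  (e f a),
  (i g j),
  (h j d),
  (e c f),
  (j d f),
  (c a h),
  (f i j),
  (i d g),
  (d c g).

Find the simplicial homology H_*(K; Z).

K has 10 vertices, 30 edges, 20 triangles.
rank ∂_0 = 0, rank ∂_1 = 9 ⇒ b_0 = 10 − 0 − 9 = 1; all invariant factors of ∂_1 are 1 so no torsion. So H_0 ≅ Z.
rank ∂_1 = 9, rank ∂_2 = 20 ⇒ b_1 = 30 − 9 − 20 = 1; ∂_2 has invariant factor(s) [2] giving torsion. So H_1 ≅ Z ⊕ Z_2.
rank ∂_2 = 20, rank ∂_3 = 0 ⇒ b_2 = 20 − 20 − 0 = 0. So H_2 ≅ 0.

H_0 = Z,  H_1 = Z ⊕ Z_2,  H_2 = 0.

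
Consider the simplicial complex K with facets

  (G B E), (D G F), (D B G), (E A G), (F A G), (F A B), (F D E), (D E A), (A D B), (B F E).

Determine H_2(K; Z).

H_2 = 0.

K has 6 vertices, 15 edges, 10 triangles.
rank ∂_2 = 10, rank ∂_3 = 0 ⇒ b_2 = 10 − 10 − 0 = 0. So H_2 ≅ 0.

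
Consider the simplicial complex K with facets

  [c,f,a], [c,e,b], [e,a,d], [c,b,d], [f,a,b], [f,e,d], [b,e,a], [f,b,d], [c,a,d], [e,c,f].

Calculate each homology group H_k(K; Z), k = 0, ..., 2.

Fix the vertex order a < b < c < d < e < f and write every simplex with vertices in increasing order. Then dim K = 2 and the simplices of K are:

  0-simplices (6): a, b, c, d, e, f
  1-simplices (15): ab, ac, ad, ae, af, bc, bd, be, bf, cd, ce, cf, de, df, ef
  2-simplices (10): abe, abf, acd, acf, ade, bcd, bce, bdf, cef, def

Hence C_0 ≅ Z^6, C_1 ≅ Z^15, C_2 ≅ Z^10.

Boundary ∂_1: C_1 → C_0 maps an edge to its endpoints' difference, ∂[p,q] = q − p.
As a 6×15 matrix over Z this has rank 5, with invariant factors (1,1,1,1,1).

Boundary ∂_2: C_2 → C_1 acts by ∂[p,q,r] = [q,r] − [p,r] + [p,q]. For instance
  ∂bce = ce − be + bc,
  ∂cef = ef − cf + ce.
As a 15×10 matrix over Z this has rank 10, with invariant factors (1,1,1,1,1,1,1,1,1,2).

Computing H_k = (kernel of ∂_k) / (image of ∂_{k+1}):

  H_0: rank C_0 − rank ∂_1 = 6 − 5 = 1, and the invariant factors of ∂_1 are all 1, so H_0 ≅ Z.
  H_1: rank ker ∂_1 − rank ∂_2 = (15 − 5) − 10 = 0, and ∂_2 has invariant factor 2 > 1, so H_1 ≅ Z/2.
  H_2: rank ker ∂_2 − rank ∂_3 = (10 − 10) − 0 = 0, and there is no ∂_3, so H_2 ≅ 0.

H_0 = Z,  H_1 = Z/2,  H_2 = 0.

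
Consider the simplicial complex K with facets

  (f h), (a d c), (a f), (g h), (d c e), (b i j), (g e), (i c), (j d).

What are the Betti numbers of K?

b_0 = 1, b_1 = 2, b_2 = 0.

Fix the vertex order a < b < c < d < e < f < g < h < i < j and write every simplex with vertices in increasing order. Then dim K = 2 and the simplices of K are:

  0-simplices (10): a, b, c, d, e, f, g, h, i, j
  1-simplices (14): ac, ad, af, bi, bj, cd, ce, ci, de, dj, eg, fh, gh, ij
  2-simplices (3): acd, bij, cde

giving chain groups C_0 ≅ Z^10, C_1 ≅ Z^14, C_2 ≅ Z^3.

The boundary map ∂_1: C_1 → C_0 maps an edge to its endpoints' difference, ∂[p,q] = q − p. For instance
  ∂dj = j − d.
This gives a 10×14 integer matrix of rank 9; reducing to Smith normal form yields diagonal entries (1,1,1,1,1,1,1,1,1).

Boundary ∂_2: C_2 → C_1 sends each 2-simplex [p,q,r] to [q,r] − [p,r] + [p,q]. For instance
  ∂acd = cd − ad + ac,
  ∂bij = ij − bj + bi.
This gives a 14×3 integer matrix of rank 3; reducing to Smith normal form yields diagonal entries (1,1,1).

Reading off H_k = ker ∂_k / im ∂_{k+1}:

  H_0: rank C_0 − rank ∂_1 = 10 − 9 = 1, and the invariant factors of ∂_1 are all 1, so H_0 ≅ Z.
  H_1: rank ker ∂_1 − rank ∂_2 = (14 − 9) − 3 = 2, and the invariant factors of ∂_2 are all 1, so H_1 ≅ Z^2.
  H_2: rank ker ∂_2 − rank ∂_3 = (3 − 3) − 0 = 0, and there is no ∂_3, so H_2 ≅ 0.

Hence the Betti numbers are b_0 = 1, b_1 = 2, b_2 = 0.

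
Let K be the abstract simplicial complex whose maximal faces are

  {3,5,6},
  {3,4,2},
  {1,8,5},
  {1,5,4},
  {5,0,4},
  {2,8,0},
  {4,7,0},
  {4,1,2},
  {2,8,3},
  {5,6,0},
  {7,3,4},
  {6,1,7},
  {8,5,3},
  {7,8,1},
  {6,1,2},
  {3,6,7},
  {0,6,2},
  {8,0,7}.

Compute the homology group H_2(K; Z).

Order the vertices as 0 < 1 < 2 < 3 < 4 < 5 < 6 < 7 < 8. Listing each simplex with vertices in this order, K has dimension 2 with simplices:

  0-simplices (9): [0], [1], [2], [3], [4], [5], [6], [7], [8]
  1-simplices (27): (27 of them)
  2-simplices (18): [0,2,6], [0,2,8], [0,4,5], [0,4,7], [0,5,6], [0,7,8], [1,2,4], [1,2,6], [1,4,5], [1,5,8], [1,6,7], [1,7,8], [2,3,4], [2,3,8], [3,4,7], [3,5,6], [3,5,8], [3,6,7]

so the chain groups are C_0 ≅ Z^9, C_1 ≅ Z^27, C_2 ≅ Z^18.

∂_1: C_1 → C_0 is given by ∂[p,q] = [q] − [p].
As a 9×27 matrix over Z this has rank 8, with invariant factors (1,1,1,1,1,1,1,1).

The boundary map ∂_2: C_2 → C_1 sends each 2-simplex [p,q,r] to [q,r] − [p,r] + [p,q]. For instance
  ∂[1,7,8] = [7,8] − [1,8] + [1,7],
  ∂[0,2,6] = [2,6] − [0,6] + [0,2].
The resulting 27×18 matrix has rank 17, and its Smith normal form has invariant factors (1,1,1,1,1,1,1,1,1,1,1,1,1,1,1,1,1).

Computing H_k = (kernel of ∂_k) / (image of ∂_{k+1}):

  H_2: rank ker ∂_2 − rank ∂_3 = (18 − 17) − 0 = 1, and there is no ∂_3, so H_2 ≅ Z.

H_2 ≅ Z.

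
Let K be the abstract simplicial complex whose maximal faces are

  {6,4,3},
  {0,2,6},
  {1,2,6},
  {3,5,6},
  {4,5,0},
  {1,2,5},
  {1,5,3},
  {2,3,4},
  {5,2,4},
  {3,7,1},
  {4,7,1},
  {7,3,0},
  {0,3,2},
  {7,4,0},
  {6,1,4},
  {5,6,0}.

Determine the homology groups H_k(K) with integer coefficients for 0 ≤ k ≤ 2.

Fix the vertex order 0 < 1 < 2 < 3 < 4 < 5 < 6 < 7 and write every simplex with vertices in increasing order. Then dim K = 2 and the simplices of K are:

  0-simplices (8): [0], [1], [2], [3], [4], [5], [6], [7]
  1-simplices (24): (24 of them)
  2-simplices (16): [0,2,3], [0,2,6], [0,3,7], [0,4,5], [0,4,7], [0,5,6], [1,2,5], [1,2,6], [1,3,5], [1,3,7], [1,4,6], [1,4,7], [2,3,4], [2,4,5], [3,4,6], [3,5,6]

Hence C_0 ≅ Z^8, C_1 ≅ Z^24, C_2 ≅ Z^16.

The boundary map ∂_1: C_1 → C_0 sends each edge [p,q] (with p < q) to q − p. For instance
  ∂[0,7] = [7] − [0].
The resulting 8×24 matrix has rank 7, and its Smith normal form has invariant factors (1,1,1,1,1,1,1).

The boundary map ∂_2: C_2 → C_1 sends each 2-simplex [p,q,r] to [q,r] − [p,r] + [p,q]. For instance
  ∂[1,3,7] = [3,7] − [1,7] + [1,3],
  ∂[1,4,6] = [4,6] − [1,6] + [1,4].
The resulting 24×16 matrix has rank 15, and its Smith normal form has invariant factors (1,1,1,1,1,1,1,1,1,1,1,1,1,1,1).

Now H_k = ker ∂_k / im ∂_{k+1}, so:

  H_0: rank C_0 − rank ∂_1 = 8 − 7 = 1, and the invariant factors of ∂_1 are all 1, so H_0 = Z.
  H_1: rank ker ∂_1 − rank ∂_2 = (24 − 7) − 15 = 2, and the invariant factors of ∂_2 are all 1, so H_1 = Z^2.
  H_2: rank ker ∂_2 − rank ∂_3 = (16 − 15) − 0 = 1, and there is no ∂_3, so H_2 = Z.

As a check, the Euler characteristic is 8 − 24 + 16 = 0, which agrees with 1 − 2 + 1 = 0.

H_0 ≅ Z,  H_1 ≅ Z^2,  H_2 ≅ Z.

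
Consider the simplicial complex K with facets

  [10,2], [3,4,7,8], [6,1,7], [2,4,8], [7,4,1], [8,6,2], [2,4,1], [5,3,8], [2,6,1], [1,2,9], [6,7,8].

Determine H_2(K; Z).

H_2 ≅ Z.

We work with the vertex ordering 1 < 2 < 3 < 4 < 5 < 6 < 7 < 8 < 9 < 10. The simplices of K, each written with vertices in increasing order, are:

  0-simplices (10): [1], [2], [3], [4], [5], [6], [7], [8], [9], [10]
  1-simplices (20): [1,2], [1,4], [1,6], [1,7], [1,9], [2,4], [2,6], [2,8], [2,9], [2,10], [3,4], [3,5], [3,7], [3,8], [4,7], [4,8], [5,8], [6,7], [6,8], [7,8]
  2-simplices (13): [1,2,4], [1,2,6], [1,2,9], [1,4,7], [1,6,7], [2,4,8], [2,6,8], [3,4,7], [3,4,8], [3,5,8], [3,7,8], [4,7,8], [6,7,8]
  3-simplices (1): [3,4,7,8]

so the chain groups are C_0 ≅ Z^10, C_1 ≅ Z^20, C_2 ≅ Z^13, C_3 ≅ Z^1.

The boundary map ∂_1: C_1 → C_0 sends each edge [p,q] (with p < q) to q − p. For instance
  ∂[1,4] = [4] − [1].
This gives a 10×20 integer matrix of rank 9; reducing to Smith normal form yields diagonal entries (1,1,1,1,1,1,1,1,1).

Boundary ∂_2: C_2 → C_1 sends each 2-simplex [p,q,r] to [q,r] − [p,r] + [p,q]. For instance
  ∂[1,2,9] = [2,9] − [1,9] + [1,2],
  ∂[1,4,7] = [4,7] − [1,7] + [1,4].
The 20×13 boundary matrix has rank 11 and Smith normal form diag(1,1,1,1,1,1,1,1,1,1,1).

∂_3: C_3 → C_2 sends each 3-simplex σ to the alternating sum Σ_i (−1)^i (σ with its i-th vertex removed). For instance
  ∂[3,4,7,8] = [4,7,8] − [3,7,8] + [3,4,8] − [3,4,7].
As a 13×1 matrix over Z this has rank 1, with invariant factors (1).

Reading off H_k = ker ∂_k / im ∂_{k+1}:

  H_2: rank ker ∂_2 − rank ∂_3 = (13 − 11) − 1 = 1, and the invariant factors of ∂_3 are all 1, so H_2 = Z.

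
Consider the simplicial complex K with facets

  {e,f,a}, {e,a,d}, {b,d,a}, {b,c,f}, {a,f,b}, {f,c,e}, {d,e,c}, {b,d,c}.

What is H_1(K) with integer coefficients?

Take the total order a < b < c < d < e < f on the vertex set. Then K (dimension 2) consists of the simplices:

  0-simplices (6): a, b, c, d, e, f
  1-simplices (12): ab, ad, ae, af, bc, bd, bf, cd, ce, cf, de, ef
  2-simplices (8): abd, abf, ade, aef, bcd, bcf, cde, cef

giving chain groups C_0 ≅ Z^6, C_1 ≅ Z^12, C_2 ≅ Z^8.

The boundary map ∂_1: C_1 → C_0 is given by ∂[p,q] = [q] − [p].
This gives a 6×12 integer matrix of rank 5; reducing to Smith normal form yields diagonal entries (1,1,1,1,1).

∂_2: C_2 → C_1 sends each 2-simplex [p,q,r] to [q,r] − [p,r] + [p,q]. For instance
  ∂abf = bf − af + ab,
  ∂aef = ef − af + ae.
The 12×8 boundary matrix has rank 7 and Smith normal form diag(1,1,1,1,1,1,1).

Reading off H_k = ker ∂_k / im ∂_{k+1}:

  H_1: rank ker ∂_1 − rank ∂_2 = (12 − 5) − 7 = 0, and the invariant factors of ∂_2 are all 1, so H_1 = 0.

H_1 ≅ 0.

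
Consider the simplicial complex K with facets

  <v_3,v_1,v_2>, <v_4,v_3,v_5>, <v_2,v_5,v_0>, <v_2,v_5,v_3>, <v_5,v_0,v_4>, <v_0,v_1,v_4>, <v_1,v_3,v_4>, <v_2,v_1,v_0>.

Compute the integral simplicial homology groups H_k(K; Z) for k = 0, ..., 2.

K has 6 vertices, 12 edges, 8 triangles.
rank ∂_0 = 0, rank ∂_1 = 5 ⇒ b_0 = 6 − 0 − 5 = 1; all invariant factors of ∂_1 are 1 so no torsion. So H_0 = Z.
rank ∂_1 = 5, rank ∂_2 = 7 ⇒ b_1 = 12 − 5 − 7 = 0; all invariant factors of ∂_2 are 1 so no torsion. So H_1 = 0.
rank ∂_2 = 7, rank ∂_3 = 0 ⇒ b_2 = 8 − 7 − 0 = 1. So H_2 = Z.

H_0 = Z,  H_1 = 0,  H_2 = Z.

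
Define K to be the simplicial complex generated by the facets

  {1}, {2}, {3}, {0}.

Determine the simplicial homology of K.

Fix the vertex order 0 < 1 < 2 < 3 and write every simplex with vertices in increasing order. Then dim K = 0 and the simplices of K are:

  0-simplices (4): [0], [1], [2], [3]

so the chain groups are C_0 ≅ Z^4.

From H_k ≅ ker(∂_k) / im(∂_{k+1}) we obtain:

  H_0: rank C_0 − rank ∂_1 = 4 − 0 = 4, and there is no ∂_1, so H_0 ≅ Z^4.

H_0 ≅ Z^4.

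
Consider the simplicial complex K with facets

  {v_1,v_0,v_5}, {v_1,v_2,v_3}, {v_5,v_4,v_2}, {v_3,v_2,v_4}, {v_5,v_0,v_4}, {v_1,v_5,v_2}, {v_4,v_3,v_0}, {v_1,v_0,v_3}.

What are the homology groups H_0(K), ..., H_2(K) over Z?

H_0 = Z,  H_1 = 0,  H_2 = Z.

K has 6 vertices, 12 edges, 8 triangles.
rank ∂_0 = 0, rank ∂_1 = 5 ⇒ b_0 = 6 − 0 − 5 = 1; all invariant factors of ∂_1 are 1 so no torsion. So H_0 ≅ Z.
rank ∂_1 = 5, rank ∂_2 = 7 ⇒ b_1 = 12 − 5 − 7 = 0; all invariant factors of ∂_2 are 1 so no torsion. So H_1 ≅ 0.
rank ∂_2 = 7, rank ∂_3 = 0 ⇒ b_2 = 8 − 7 − 0 = 1. So H_2 ≅ Z.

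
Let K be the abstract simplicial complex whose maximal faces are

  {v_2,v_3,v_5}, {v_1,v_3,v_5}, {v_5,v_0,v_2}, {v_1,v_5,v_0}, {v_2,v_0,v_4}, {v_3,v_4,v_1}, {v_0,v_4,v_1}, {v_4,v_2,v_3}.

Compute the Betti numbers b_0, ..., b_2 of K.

b_0 = 1, b_1 = 0, b_2 = 1.

Take the total order v_0 < v_1 < v_2 < v_3 < v_4 < v_5 on the vertex set. Then K (dimension 2) consists of the simplices:

  0-simplices (6): [v_0], [v_1], [v_2], [v_3], [v_4], [v_5]
  1-simplices (12): [v_0,v_1], [v_0,v_2], [v_0,v_4], [v_0,v_5], [v_1,v_3], [v_1,v_4], [v_1,v_5], [v_2,v_3], [v_2,v_4], [v_2,v_5], [v_3,v_4], [v_3,v_5]
  2-simplices (8): [v_0,v_1,v_4], [v_0,v_1,v_5], [v_0,v_2,v_4], [v_0,v_2,v_5], [v_1,v_3,v_4], [v_1,v_3,v_5], [v_2,v_3,v_4], [v_2,v_3,v_5]

Hence C_0 ≅ Z^6, C_1 ≅ Z^12, C_2 ≅ Z^8.

Boundary ∂_1: C_1 → C_0 maps an edge to its endpoints' difference, ∂[p,q] = q − p.
This gives a 6×12 integer matrix of rank 5; reducing to Smith normal form yields diagonal entries (1,1,1,1,1).

Boundary ∂_2: C_2 → C_1 maps a triangle to the signed sum of its edges. For instance
  ∂[v_0,v_1,v_5] = [v_1,v_5] − [v_0,v_5] + [v_0,v_1],
  ∂[v_1,v_3,v_5] = [v_3,v_5] − [v_1,v_5] + [v_1,v_3].
The resulting 12×8 matrix has rank 7, and its Smith normal form has invariant factors (1,1,1,1,1,1,1).

Now H_k = ker ∂_k / im ∂_{k+1}, so:

  H_0: rank C_0 − rank ∂_1 = 6 − 5 = 1, and the invariant factors of ∂_1 are all 1, so H_0 = Z.
  H_1: rank ker ∂_1 − rank ∂_2 = (12 − 5) − 7 = 0, and the invariant factors of ∂_2 are all 1, so H_1 = 0.
  H_2: rank ker ∂_2 − rank ∂_3 = (8 − 7) − 0 = 1, and there is no ∂_3, so H_2 = Z.

Hence the Betti numbers are b_0 = 1, b_1 = 0, b_2 = 1.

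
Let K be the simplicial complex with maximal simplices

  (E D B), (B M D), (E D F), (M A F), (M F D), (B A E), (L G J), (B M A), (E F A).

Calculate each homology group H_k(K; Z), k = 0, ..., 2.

Fix the vertex order A < B < D < E < F < G < J < L < M and write every simplex with vertices in increasing order. Then dim K = 2 and the simplices of K are:

  0-simplices (9): A, B, D, E, F, G, J, L, M
  1-simplices (15): AB, AE, AF, AM, BD, BE, BM, DE, DF, DM, EF, FM, GJ, GL, JL
  2-simplices (9): ABE, ABM, AEF, AFM, BDE, BDM, DEF, DFM, GJL

so the chain groups are C_0 ≅ Z^9, C_1 ≅ Z^15, C_2 ≅ Z^9.

Boundary ∂_1: C_1 → C_0 sends each edge [p,q] (with p < q) to q − p. For instance
  ∂BM = M − B.
The resulting 9×15 matrix has rank 7, and its Smith normal form has invariant factors (1,1,1,1,1,1,1).

∂_2: C_2 → C_1 sends each 2-simplex [p,q,r] to [q,r] − [p,r] + [p,q]. For instance
  ∂DFM = FM − DM + DF,
  ∂ABE = BE − AE + AB.
The 15×9 boundary matrix has rank 8 and Smith normal form diag(1,1,1,1,1,1,1,1).

Now H_k = ker ∂_k / im ∂_{k+1}, so:

  H_0: rank C_0 − rank ∂_1 = 9 − 7 = 2, and the invariant factors of ∂_1 are all 1, so H_0 ≅ Z^2.
  H_1: rank ker ∂_1 − rank ∂_2 = (15 − 7) − 8 = 0, and the invariant factors of ∂_2 are all 1, so H_1 ≅ 0.
  H_2: rank ker ∂_2 − rank ∂_3 = (9 − 8) − 0 = 1, and there is no ∂_3, so H_2 ≅ Z.

(K is a triangulation of the disjoint union of the 2-simplex and the 2-sphere S^2.)

H_0 ≅ Z^2,  H_1 = 0,  H_2 ≅ Z.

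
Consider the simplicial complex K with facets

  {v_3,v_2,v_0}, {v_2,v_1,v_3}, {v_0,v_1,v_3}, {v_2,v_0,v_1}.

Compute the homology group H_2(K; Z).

Order the vertices as v_0 < v_1 < v_2 < v_3. Listing each simplex with vertices in this order, K has dimension 2 with simplices:

  0-simplices (4): [v_0], [v_1], [v_2], [v_3]
  1-simplices (6): [v_0,v_1], [v_0,v_2], [v_0,v_3], [v_1,v_2], [v_1,v_3], [v_2,v_3]
  2-simplices (4): [v_0,v_1,v_2], [v_0,v_1,v_3], [v_0,v_2,v_3], [v_1,v_2,v_3]

so the chain groups are C_0 ≅ Z^4, C_1 ≅ Z^6, C_2 ≅ Z^4.

∂_1: C_1 → C_0 sends each edge [p,q] (with p < q) to q − p.
This gives a 4×6 integer matrix of rank 3; reducing to Smith normal form yields diagonal entries (1,1,1).

Boundary ∂_2: C_2 → C_1 sends each 2-simplex [p,q,r] to [q,r] − [p,r] + [p,q]. For instance
  ∂[v_0,v_1,v_2] = [v_1,v_2] − [v_0,v_2] + [v_0,v_1],
  ∂[v_1,v_2,v_3] = [v_2,v_3] − [v_1,v_3] + [v_1,v_2].
The resulting 6×4 matrix has rank 3, and its Smith normal form has invariant factors (1,1,1).

Reading off H_k = ker ∂_k / im ∂_{k+1}:

  H_2: rank ker ∂_2 − rank ∂_3 = (4 − 3) − 0 = 1, and there is no ∂_3, so H_2 ≅ Z.

(K is a triangulation of the 2-sphere S^2.)

H_2 ≅ Z.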